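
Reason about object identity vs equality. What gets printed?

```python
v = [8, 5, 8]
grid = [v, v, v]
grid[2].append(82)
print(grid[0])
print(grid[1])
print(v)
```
[8, 5, 8, 82]
[8, 5, 8, 82]
[8, 5, 8, 82]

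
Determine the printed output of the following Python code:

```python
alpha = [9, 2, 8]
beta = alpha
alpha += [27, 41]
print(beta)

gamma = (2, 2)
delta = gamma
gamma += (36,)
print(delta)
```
[9, 2, 8, 27, 41]
(2, 2)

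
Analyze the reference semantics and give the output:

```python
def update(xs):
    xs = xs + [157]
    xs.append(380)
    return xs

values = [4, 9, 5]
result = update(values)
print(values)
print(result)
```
[4, 9, 5]
[4, 9, 5, 157, 380]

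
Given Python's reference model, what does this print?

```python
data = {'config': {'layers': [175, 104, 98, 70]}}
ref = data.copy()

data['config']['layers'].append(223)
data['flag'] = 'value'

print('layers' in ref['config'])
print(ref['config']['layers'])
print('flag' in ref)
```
True
[175, 104, 98, 70, 223]
False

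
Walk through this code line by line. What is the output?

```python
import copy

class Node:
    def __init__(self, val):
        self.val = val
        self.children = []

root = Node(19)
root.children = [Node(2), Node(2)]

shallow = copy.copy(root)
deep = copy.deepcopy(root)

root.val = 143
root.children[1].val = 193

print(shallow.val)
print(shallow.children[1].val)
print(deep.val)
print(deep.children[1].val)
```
19
193
19
2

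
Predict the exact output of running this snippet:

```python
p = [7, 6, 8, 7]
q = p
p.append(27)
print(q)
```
[7, 6, 8, 7, 27]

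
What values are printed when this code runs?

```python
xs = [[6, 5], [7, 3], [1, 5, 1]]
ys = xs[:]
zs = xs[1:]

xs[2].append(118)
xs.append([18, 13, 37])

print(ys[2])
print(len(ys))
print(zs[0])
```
[1, 5, 1, 118]
3
[7, 3]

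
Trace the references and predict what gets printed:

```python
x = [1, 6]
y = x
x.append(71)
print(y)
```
[1, 6, 71]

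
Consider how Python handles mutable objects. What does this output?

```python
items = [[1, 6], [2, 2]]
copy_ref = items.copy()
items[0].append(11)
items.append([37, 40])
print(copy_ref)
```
[[1, 6, 11], [2, 2]]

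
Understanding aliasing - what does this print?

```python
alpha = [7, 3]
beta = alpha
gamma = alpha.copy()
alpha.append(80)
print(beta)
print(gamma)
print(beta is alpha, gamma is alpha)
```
[7, 3, 80]
[7, 3]
True False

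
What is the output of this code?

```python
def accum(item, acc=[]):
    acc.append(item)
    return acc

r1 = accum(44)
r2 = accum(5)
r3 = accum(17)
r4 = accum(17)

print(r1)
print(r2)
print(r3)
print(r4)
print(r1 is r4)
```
[44, 5, 17, 17]
[44, 5, 17, 17]
[44, 5, 17, 17]
[44, 5, 17, 17]
True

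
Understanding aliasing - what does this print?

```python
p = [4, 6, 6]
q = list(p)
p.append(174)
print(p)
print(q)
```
[4, 6, 6, 174]
[4, 6, 6]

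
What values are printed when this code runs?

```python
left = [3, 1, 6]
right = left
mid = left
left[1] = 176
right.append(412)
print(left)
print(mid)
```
[3, 176, 6, 412]
[3, 176, 6, 412]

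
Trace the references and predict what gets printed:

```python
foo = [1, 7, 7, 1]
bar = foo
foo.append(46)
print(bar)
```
[1, 7, 7, 1, 46]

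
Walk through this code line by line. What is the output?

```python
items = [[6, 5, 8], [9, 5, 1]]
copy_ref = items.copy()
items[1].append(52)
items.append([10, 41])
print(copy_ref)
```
[[6, 5, 8], [9, 5, 1, 52]]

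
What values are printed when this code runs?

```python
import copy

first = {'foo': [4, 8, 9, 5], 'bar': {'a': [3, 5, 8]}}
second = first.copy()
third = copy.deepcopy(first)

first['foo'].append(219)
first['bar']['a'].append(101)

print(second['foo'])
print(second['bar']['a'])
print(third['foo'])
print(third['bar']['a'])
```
[4, 8, 9, 5, 219]
[3, 5, 8, 101]
[4, 8, 9, 5]
[3, 5, 8]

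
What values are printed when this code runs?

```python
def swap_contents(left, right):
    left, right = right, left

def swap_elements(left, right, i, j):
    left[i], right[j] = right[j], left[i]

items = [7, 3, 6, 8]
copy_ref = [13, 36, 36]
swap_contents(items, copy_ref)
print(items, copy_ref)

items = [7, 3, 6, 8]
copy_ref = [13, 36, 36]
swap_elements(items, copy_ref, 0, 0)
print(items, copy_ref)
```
[7, 3, 6, 8] [13, 36, 36]
[13, 3, 6, 8] [7, 36, 36]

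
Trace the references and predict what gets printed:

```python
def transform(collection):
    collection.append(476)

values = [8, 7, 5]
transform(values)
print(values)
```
[8, 7, 5, 476]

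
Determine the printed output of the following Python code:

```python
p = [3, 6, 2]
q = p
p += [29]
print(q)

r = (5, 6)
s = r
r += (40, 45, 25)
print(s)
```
[3, 6, 2, 29]
(5, 6)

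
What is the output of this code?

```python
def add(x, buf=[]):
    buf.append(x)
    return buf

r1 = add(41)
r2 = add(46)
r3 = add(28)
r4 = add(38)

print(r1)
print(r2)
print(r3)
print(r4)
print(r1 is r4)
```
[41, 46, 28, 38]
[41, 46, 28, 38]
[41, 46, 28, 38]
[41, 46, 28, 38]
True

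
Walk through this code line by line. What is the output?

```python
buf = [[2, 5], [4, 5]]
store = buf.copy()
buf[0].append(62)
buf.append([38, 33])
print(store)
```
[[2, 5, 62], [4, 5]]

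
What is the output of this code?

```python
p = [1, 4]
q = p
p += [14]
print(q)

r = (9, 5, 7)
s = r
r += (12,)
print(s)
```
[1, 4, 14]
(9, 5, 7)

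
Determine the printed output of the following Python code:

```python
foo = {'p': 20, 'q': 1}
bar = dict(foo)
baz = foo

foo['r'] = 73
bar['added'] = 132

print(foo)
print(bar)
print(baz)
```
{'p': 20, 'q': 1, 'r': 73}
{'p': 20, 'q': 1, 'added': 132}
{'p': 20, 'q': 1, 'r': 73}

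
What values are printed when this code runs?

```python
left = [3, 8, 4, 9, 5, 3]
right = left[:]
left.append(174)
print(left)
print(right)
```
[3, 8, 4, 9, 5, 3, 174]
[3, 8, 4, 9, 5, 3]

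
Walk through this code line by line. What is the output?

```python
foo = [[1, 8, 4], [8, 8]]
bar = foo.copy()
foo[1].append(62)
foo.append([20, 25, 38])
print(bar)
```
[[1, 8, 4], [8, 8, 62]]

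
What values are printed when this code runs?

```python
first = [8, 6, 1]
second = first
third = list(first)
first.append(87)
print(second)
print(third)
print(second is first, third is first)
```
[8, 6, 1, 87]
[8, 6, 1]
True False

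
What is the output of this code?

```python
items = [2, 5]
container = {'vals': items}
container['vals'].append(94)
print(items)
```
[2, 5, 94]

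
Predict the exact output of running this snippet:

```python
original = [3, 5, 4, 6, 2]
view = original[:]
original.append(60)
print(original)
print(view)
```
[3, 5, 4, 6, 2, 60]
[3, 5, 4, 6, 2]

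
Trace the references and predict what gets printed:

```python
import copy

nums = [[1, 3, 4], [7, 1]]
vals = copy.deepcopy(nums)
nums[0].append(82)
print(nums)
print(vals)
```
[[1, 3, 4, 82], [7, 1]]
[[1, 3, 4], [7, 1]]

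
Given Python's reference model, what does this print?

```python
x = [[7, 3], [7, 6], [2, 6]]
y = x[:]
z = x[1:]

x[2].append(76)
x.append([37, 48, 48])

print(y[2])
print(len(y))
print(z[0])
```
[2, 6, 76]
3
[7, 6]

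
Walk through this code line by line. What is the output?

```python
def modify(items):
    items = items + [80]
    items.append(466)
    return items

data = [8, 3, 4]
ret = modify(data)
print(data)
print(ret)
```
[8, 3, 4]
[8, 3, 4, 80, 466]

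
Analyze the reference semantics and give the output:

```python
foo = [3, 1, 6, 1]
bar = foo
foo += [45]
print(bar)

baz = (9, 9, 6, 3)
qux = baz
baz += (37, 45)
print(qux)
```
[3, 1, 6, 1, 45]
(9, 9, 6, 3)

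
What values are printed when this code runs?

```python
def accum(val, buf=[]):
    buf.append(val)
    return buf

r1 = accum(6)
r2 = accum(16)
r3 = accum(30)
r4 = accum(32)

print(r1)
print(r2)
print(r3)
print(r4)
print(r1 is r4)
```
[6, 16, 30, 32]
[6, 16, 30, 32]
[6, 16, 30, 32]
[6, 16, 30, 32]
True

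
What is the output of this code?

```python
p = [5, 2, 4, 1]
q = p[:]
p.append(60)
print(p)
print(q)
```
[5, 2, 4, 1, 60]
[5, 2, 4, 1]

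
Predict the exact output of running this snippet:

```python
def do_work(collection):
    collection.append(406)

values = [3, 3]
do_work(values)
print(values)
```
[3, 3, 406]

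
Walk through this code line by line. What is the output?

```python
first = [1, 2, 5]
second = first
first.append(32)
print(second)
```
[1, 2, 5, 32]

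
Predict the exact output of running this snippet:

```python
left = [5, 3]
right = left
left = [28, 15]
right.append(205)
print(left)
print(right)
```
[28, 15]
[5, 3, 205]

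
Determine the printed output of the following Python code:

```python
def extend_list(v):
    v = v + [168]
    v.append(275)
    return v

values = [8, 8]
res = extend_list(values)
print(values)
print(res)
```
[8, 8]
[8, 8, 168, 275]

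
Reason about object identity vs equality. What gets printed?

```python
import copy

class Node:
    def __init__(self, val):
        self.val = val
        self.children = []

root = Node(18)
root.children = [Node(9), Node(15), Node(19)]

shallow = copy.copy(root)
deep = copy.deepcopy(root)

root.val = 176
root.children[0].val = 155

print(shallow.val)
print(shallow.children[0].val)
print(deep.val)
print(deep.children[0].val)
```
18
155
18
9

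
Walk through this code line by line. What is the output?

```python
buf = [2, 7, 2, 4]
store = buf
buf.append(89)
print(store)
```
[2, 7, 2, 4, 89]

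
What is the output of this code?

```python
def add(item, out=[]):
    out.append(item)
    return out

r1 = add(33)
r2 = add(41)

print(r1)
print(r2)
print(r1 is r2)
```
[33, 41]
[33, 41]
True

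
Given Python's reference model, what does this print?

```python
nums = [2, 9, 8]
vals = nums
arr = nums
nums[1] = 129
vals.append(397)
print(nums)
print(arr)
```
[2, 129, 8, 397]
[2, 129, 8, 397]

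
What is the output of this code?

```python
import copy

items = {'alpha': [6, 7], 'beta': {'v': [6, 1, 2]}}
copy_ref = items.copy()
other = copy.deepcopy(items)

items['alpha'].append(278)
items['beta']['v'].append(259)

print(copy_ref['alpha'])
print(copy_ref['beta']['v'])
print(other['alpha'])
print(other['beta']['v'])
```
[6, 7, 278]
[6, 1, 2, 259]
[6, 7]
[6, 1, 2]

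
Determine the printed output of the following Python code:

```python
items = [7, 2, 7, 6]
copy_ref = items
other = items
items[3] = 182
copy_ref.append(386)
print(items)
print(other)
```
[7, 2, 7, 182, 386]
[7, 2, 7, 182, 386]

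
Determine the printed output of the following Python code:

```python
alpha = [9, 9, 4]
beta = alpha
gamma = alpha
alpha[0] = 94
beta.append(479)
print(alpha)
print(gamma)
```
[94, 9, 4, 479]
[94, 9, 4, 479]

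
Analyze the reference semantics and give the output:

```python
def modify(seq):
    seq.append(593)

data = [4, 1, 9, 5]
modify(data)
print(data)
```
[4, 1, 9, 5, 593]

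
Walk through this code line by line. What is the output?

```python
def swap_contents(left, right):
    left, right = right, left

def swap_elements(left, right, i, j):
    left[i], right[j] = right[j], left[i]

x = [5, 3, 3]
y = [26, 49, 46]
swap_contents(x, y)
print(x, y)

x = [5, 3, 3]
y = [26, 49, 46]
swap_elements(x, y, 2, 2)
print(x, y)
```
[5, 3, 3] [26, 49, 46]
[5, 3, 46] [26, 49, 3]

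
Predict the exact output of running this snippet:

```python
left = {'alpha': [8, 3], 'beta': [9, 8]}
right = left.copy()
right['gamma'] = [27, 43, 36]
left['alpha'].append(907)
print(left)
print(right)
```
{'alpha': [8, 3, 907], 'beta': [9, 8]}
{'alpha': [8, 3, 907], 'beta': [9, 8], 'gamma': [27, 43, 36]}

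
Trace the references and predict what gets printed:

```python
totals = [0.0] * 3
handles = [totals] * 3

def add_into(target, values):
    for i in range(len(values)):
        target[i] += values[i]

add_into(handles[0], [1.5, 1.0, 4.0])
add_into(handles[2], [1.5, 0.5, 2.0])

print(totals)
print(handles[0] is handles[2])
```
[3.0, 1.5, 6.0]
True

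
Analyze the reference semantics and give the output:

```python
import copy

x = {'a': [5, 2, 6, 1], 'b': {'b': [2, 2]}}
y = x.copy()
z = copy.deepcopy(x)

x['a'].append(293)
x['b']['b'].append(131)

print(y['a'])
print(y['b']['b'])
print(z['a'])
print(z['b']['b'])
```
[5, 2, 6, 1, 293]
[2, 2, 131]
[5, 2, 6, 1]
[2, 2]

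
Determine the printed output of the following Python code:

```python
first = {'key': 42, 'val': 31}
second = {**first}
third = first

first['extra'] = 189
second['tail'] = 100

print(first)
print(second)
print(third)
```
{'key': 42, 'val': 31, 'extra': 189}
{'key': 42, 'val': 31, 'tail': 100}
{'key': 42, 'val': 31, 'extra': 189}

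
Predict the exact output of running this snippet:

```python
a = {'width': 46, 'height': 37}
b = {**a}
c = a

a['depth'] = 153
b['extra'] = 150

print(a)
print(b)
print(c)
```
{'width': 46, 'height': 37, 'depth': 153}
{'width': 46, 'height': 37, 'extra': 150}
{'width': 46, 'height': 37, 'depth': 153}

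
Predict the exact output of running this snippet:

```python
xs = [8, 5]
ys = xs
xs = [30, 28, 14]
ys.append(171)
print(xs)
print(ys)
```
[30, 28, 14]
[8, 5, 171]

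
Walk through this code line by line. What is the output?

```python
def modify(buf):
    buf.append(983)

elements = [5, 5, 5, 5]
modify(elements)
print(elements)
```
[5, 5, 5, 5, 983]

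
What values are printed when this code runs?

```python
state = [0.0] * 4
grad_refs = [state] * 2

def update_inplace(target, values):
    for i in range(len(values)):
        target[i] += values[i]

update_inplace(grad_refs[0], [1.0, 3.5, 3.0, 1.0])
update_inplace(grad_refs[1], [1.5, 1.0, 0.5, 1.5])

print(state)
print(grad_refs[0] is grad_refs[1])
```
[2.5, 4.5, 3.5, 2.5]
True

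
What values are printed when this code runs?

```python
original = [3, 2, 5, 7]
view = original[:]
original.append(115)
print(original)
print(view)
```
[3, 2, 5, 7, 115]
[3, 2, 5, 7]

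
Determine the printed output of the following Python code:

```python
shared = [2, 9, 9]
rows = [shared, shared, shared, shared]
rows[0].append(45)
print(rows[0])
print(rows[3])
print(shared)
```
[2, 9, 9, 45]
[2, 9, 9, 45]
[2, 9, 9, 45]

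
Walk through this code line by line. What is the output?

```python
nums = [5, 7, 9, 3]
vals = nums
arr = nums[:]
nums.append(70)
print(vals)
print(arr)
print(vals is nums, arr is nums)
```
[5, 7, 9, 3, 70]
[5, 7, 9, 3]
True False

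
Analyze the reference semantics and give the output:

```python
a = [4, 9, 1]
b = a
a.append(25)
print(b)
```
[4, 9, 1, 25]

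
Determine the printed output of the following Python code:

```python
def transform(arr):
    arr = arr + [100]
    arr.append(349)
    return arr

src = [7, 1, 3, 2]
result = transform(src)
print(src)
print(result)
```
[7, 1, 3, 2]
[7, 1, 3, 2, 100, 349]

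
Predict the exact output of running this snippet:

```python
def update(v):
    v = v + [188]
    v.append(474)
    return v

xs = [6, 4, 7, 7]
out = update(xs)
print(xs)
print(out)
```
[6, 4, 7, 7]
[6, 4, 7, 7, 188, 474]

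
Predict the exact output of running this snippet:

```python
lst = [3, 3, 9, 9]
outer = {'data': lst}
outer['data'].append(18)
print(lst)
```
[3, 3, 9, 9, 18]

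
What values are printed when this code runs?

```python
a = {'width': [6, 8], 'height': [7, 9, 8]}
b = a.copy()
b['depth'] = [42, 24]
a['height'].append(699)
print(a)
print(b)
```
{'width': [6, 8], 'height': [7, 9, 8, 699]}
{'width': [6, 8], 'height': [7, 9, 8, 699], 'depth': [42, 24]}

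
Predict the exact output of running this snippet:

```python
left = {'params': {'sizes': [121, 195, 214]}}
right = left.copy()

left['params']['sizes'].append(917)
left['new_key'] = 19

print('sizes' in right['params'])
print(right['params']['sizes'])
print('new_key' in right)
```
True
[121, 195, 214, 917]
False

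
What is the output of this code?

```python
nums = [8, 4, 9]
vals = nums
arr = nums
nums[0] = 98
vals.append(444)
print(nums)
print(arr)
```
[98, 4, 9, 444]
[98, 4, 9, 444]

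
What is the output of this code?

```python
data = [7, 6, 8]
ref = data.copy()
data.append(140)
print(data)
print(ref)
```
[7, 6, 8, 140]
[7, 6, 8]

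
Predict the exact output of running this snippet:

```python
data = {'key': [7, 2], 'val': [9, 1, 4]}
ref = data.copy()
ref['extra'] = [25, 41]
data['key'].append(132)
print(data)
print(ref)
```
{'key': [7, 2, 132], 'val': [9, 1, 4]}
{'key': [7, 2, 132], 'val': [9, 1, 4], 'extra': [25, 41]}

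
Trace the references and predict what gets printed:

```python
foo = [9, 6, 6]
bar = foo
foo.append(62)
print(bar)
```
[9, 6, 6, 62]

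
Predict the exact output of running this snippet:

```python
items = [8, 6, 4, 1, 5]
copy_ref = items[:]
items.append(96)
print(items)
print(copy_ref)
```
[8, 6, 4, 1, 5, 96]
[8, 6, 4, 1, 5]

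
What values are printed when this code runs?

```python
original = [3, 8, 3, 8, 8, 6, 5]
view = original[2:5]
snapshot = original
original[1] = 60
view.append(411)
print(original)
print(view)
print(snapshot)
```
[3, 60, 3, 8, 8, 6, 5]
[3, 8, 8, 411]
[3, 60, 3, 8, 8, 6, 5]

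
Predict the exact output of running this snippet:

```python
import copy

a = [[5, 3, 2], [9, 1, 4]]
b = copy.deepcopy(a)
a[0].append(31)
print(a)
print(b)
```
[[5, 3, 2, 31], [9, 1, 4]]
[[5, 3, 2], [9, 1, 4]]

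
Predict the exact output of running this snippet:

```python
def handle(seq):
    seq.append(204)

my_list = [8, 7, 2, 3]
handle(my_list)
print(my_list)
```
[8, 7, 2, 3, 204]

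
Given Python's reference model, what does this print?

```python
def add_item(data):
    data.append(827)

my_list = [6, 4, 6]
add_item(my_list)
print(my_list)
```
[6, 4, 6, 827]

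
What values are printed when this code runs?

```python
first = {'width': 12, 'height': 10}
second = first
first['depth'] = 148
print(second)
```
{'width': 12, 'height': 10, 'depth': 148}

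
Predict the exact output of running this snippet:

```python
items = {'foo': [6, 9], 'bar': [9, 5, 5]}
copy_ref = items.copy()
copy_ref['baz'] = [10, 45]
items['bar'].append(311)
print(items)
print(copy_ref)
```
{'foo': [6, 9], 'bar': [9, 5, 5, 311]}
{'foo': [6, 9], 'bar': [9, 5, 5, 311], 'baz': [10, 45]}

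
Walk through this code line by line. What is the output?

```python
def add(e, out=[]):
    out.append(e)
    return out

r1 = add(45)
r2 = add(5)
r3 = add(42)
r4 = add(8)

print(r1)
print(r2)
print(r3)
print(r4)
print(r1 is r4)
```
[45, 5, 42, 8]
[45, 5, 42, 8]
[45, 5, 42, 8]
[45, 5, 42, 8]
True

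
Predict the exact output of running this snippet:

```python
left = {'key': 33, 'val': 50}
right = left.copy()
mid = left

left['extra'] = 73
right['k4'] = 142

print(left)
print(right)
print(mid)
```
{'key': 33, 'val': 50, 'extra': 73}
{'key': 33, 'val': 50, 'k4': 142}
{'key': 33, 'val': 50, 'extra': 73}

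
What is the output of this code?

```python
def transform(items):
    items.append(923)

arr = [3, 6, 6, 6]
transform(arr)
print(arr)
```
[3, 6, 6, 6, 923]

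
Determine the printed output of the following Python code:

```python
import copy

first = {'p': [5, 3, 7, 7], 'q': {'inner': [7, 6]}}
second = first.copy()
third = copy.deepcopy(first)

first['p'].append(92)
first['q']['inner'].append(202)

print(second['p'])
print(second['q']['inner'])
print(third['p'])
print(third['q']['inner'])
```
[5, 3, 7, 7, 92]
[7, 6, 202]
[5, 3, 7, 7]
[7, 6]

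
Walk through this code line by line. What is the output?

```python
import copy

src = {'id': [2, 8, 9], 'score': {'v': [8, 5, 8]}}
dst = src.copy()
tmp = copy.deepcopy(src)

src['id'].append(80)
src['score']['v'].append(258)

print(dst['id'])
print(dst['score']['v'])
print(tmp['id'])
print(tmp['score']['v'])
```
[2, 8, 9, 80]
[8, 5, 8, 258]
[2, 8, 9]
[8, 5, 8]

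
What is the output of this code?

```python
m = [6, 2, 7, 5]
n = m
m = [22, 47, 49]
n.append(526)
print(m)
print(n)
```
[22, 47, 49]
[6, 2, 7, 5, 526]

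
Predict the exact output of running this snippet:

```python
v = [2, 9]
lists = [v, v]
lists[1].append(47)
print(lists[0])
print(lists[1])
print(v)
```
[2, 9, 47]
[2, 9, 47]
[2, 9, 47]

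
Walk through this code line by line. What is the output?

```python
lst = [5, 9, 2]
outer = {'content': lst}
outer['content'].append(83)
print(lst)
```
[5, 9, 2, 83]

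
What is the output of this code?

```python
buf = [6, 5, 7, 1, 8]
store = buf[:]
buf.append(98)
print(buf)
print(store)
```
[6, 5, 7, 1, 8, 98]
[6, 5, 7, 1, 8]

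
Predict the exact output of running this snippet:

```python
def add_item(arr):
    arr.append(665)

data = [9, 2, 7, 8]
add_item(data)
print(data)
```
[9, 2, 7, 8, 665]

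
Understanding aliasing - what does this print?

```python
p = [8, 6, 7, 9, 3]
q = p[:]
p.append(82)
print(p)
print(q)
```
[8, 6, 7, 9, 3, 82]
[8, 6, 7, 9, 3]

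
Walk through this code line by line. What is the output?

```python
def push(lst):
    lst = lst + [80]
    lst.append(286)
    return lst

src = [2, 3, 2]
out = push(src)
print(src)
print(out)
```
[2, 3, 2]
[2, 3, 2, 80, 286]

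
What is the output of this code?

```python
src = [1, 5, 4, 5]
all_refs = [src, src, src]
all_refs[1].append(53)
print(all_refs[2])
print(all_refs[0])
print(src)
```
[1, 5, 4, 5, 53]
[1, 5, 4, 5, 53]
[1, 5, 4, 5, 53]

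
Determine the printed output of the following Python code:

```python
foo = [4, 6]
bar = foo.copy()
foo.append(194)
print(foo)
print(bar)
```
[4, 6, 194]
[4, 6]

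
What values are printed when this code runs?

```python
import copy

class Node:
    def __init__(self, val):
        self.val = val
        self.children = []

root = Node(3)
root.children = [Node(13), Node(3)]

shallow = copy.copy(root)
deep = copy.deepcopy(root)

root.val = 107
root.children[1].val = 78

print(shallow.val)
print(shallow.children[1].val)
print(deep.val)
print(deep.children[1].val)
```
3
78
3
3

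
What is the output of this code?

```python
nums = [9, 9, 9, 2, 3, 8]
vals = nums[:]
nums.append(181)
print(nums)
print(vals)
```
[9, 9, 9, 2, 3, 8, 181]
[9, 9, 9, 2, 3, 8]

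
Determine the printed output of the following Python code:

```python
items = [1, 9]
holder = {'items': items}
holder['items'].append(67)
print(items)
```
[1, 9, 67]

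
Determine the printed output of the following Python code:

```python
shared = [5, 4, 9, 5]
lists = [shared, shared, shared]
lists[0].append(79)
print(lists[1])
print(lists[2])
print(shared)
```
[5, 4, 9, 5, 79]
[5, 4, 9, 5, 79]
[5, 4, 9, 5, 79]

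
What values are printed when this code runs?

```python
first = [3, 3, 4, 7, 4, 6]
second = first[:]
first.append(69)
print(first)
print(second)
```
[3, 3, 4, 7, 4, 6, 69]
[3, 3, 4, 7, 4, 6]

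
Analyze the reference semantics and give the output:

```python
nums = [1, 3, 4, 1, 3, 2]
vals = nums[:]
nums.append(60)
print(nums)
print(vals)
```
[1, 3, 4, 1, 3, 2, 60]
[1, 3, 4, 1, 3, 2]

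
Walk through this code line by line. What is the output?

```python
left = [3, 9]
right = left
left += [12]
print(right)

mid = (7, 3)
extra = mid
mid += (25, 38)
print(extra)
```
[3, 9, 12]
(7, 3)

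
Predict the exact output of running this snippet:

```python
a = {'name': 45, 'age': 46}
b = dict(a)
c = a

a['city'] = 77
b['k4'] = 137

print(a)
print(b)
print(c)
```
{'name': 45, 'age': 46, 'city': 77}
{'name': 45, 'age': 46, 'k4': 137}
{'name': 45, 'age': 46, 'city': 77}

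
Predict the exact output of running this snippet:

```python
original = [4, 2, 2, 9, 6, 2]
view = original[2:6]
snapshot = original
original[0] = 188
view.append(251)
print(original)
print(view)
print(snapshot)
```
[188, 2, 2, 9, 6, 2]
[2, 9, 6, 2, 251]
[188, 2, 2, 9, 6, 2]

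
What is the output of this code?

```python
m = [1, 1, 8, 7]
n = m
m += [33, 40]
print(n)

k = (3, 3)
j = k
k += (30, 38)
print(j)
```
[1, 1, 8, 7, 33, 40]
(3, 3)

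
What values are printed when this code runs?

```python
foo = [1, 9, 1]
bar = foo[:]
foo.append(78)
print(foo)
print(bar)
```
[1, 9, 1, 78]
[1, 9, 1]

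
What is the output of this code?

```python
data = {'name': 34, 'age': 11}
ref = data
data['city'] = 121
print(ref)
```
{'name': 34, 'age': 11, 'city': 121}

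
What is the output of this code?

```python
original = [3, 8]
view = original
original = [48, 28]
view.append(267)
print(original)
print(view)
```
[48, 28]
[3, 8, 267]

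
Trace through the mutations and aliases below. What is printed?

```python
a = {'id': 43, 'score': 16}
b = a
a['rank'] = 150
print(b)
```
{'id': 43, 'score': 16, 'rank': 150}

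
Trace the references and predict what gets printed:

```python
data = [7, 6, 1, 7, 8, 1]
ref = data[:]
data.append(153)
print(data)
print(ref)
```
[7, 6, 1, 7, 8, 1, 153]
[7, 6, 1, 7, 8, 1]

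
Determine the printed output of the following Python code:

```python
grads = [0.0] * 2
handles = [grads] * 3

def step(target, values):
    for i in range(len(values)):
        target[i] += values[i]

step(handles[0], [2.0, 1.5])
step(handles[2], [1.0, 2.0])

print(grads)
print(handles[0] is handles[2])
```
[3.0, 3.5]
True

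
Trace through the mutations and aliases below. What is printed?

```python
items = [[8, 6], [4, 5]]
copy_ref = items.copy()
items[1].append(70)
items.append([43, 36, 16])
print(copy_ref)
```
[[8, 6], [4, 5, 70]]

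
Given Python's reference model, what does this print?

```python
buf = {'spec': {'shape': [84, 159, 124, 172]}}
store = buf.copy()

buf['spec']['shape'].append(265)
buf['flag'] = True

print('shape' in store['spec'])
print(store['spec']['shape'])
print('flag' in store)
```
True
[84, 159, 124, 172, 265]
False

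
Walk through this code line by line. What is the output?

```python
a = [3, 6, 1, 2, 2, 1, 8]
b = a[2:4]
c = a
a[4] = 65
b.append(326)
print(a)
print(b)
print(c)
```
[3, 6, 1, 2, 65, 1, 8]
[1, 2, 326]
[3, 6, 1, 2, 65, 1, 8]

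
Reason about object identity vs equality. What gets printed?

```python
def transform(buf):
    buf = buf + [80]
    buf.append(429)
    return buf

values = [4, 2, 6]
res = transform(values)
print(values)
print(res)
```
[4, 2, 6]
[4, 2, 6, 80, 429]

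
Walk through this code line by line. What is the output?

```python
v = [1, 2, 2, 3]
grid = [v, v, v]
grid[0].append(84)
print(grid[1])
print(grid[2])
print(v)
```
[1, 2, 2, 3, 84]
[1, 2, 2, 3, 84]
[1, 2, 2, 3, 84]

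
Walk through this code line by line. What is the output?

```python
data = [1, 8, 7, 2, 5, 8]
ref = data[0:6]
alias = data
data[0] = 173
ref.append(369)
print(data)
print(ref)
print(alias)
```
[173, 8, 7, 2, 5, 8]
[1, 8, 7, 2, 5, 8, 369]
[173, 8, 7, 2, 5, 8]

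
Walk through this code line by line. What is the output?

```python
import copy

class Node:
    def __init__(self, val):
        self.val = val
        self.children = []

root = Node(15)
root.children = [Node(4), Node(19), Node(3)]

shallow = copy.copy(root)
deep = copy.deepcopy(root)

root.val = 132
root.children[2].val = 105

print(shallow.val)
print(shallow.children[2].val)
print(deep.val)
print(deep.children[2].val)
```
15
105
15
3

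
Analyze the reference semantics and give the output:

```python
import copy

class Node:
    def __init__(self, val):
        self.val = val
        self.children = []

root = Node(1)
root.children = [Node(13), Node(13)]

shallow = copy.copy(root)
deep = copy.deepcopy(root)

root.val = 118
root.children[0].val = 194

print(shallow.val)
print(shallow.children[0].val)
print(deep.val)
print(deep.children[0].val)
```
1
194
1
13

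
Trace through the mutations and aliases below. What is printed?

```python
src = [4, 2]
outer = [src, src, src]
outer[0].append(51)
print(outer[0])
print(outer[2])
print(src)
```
[4, 2, 51]
[4, 2, 51]
[4, 2, 51]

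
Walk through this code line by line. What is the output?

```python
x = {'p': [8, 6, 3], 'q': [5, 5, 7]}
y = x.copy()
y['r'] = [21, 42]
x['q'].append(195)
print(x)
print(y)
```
{'p': [8, 6, 3], 'q': [5, 5, 7, 195]}
{'p': [8, 6, 3], 'q': [5, 5, 7, 195], 'r': [21, 42]}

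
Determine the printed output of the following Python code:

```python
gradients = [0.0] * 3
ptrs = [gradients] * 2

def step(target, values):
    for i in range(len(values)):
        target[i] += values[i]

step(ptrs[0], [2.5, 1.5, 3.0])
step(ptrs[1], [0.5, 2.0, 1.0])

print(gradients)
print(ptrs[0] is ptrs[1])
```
[3.0, 3.5, 4.0]
True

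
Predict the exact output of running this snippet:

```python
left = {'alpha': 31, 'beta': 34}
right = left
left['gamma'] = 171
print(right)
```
{'alpha': 31, 'beta': 34, 'gamma': 171}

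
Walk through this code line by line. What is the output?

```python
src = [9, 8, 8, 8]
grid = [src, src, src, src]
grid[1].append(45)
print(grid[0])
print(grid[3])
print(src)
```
[9, 8, 8, 8, 45]
[9, 8, 8, 8, 45]
[9, 8, 8, 8, 45]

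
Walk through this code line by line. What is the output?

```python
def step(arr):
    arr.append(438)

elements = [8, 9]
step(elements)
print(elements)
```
[8, 9, 438]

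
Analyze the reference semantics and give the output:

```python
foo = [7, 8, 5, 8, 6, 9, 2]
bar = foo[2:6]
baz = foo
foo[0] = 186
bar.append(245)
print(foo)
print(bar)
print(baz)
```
[186, 8, 5, 8, 6, 9, 2]
[5, 8, 6, 9, 245]
[186, 8, 5, 8, 6, 9, 2]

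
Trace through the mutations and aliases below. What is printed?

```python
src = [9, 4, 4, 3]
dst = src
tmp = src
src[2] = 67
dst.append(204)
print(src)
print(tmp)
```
[9, 4, 67, 3, 204]
[9, 4, 67, 3, 204]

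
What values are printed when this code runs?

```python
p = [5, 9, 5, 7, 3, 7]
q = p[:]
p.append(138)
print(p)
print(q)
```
[5, 9, 5, 7, 3, 7, 138]
[5, 9, 5, 7, 3, 7]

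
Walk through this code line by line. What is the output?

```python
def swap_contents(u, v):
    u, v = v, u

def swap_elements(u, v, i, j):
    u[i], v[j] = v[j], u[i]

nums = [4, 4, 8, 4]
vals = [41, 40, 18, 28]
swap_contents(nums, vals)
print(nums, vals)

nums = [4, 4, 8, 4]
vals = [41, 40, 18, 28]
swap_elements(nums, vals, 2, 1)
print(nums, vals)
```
[4, 4, 8, 4] [41, 40, 18, 28]
[4, 4, 40, 4] [41, 8, 18, 28]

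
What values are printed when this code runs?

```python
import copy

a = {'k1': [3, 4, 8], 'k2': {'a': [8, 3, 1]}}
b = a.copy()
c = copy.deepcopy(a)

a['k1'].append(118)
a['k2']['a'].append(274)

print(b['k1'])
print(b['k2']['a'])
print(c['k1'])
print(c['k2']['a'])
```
[3, 4, 8, 118]
[8, 3, 1, 274]
[3, 4, 8]
[8, 3, 1]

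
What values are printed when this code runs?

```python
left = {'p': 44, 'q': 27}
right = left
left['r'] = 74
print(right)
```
{'p': 44, 'q': 27, 'r': 74}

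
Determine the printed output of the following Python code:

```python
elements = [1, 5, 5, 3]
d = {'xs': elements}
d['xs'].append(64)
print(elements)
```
[1, 5, 5, 3, 64]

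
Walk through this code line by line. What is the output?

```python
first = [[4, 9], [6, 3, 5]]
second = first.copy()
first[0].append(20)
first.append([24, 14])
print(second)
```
[[4, 9, 20], [6, 3, 5]]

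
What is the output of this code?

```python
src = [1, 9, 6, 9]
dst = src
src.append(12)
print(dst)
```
[1, 9, 6, 9, 12]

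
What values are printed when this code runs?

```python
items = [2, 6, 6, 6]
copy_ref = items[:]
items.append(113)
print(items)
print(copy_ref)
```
[2, 6, 6, 6, 113]
[2, 6, 6, 6]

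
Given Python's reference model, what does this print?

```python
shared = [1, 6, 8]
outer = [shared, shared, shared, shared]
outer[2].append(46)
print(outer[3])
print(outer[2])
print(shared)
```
[1, 6, 8, 46]
[1, 6, 8, 46]
[1, 6, 8, 46]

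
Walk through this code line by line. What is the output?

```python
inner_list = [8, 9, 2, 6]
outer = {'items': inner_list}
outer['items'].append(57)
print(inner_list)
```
[8, 9, 2, 6, 57]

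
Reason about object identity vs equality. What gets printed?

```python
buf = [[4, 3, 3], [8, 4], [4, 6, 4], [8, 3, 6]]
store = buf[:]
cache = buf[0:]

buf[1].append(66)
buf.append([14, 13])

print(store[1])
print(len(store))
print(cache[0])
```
[8, 4, 66]
4
[4, 3, 3]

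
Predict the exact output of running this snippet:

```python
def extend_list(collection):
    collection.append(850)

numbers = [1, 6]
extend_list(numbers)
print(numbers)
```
[1, 6, 850]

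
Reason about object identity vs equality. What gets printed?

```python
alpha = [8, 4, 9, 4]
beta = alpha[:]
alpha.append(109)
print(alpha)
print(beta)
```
[8, 4, 9, 4, 109]
[8, 4, 9, 4]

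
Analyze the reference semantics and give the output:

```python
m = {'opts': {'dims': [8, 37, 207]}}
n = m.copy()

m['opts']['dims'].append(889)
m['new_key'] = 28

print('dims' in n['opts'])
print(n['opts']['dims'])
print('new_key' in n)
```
True
[8, 37, 207, 889]
False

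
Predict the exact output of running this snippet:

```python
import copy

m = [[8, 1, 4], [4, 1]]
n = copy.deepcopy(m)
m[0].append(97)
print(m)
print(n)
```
[[8, 1, 4, 97], [4, 1]]
[[8, 1, 4], [4, 1]]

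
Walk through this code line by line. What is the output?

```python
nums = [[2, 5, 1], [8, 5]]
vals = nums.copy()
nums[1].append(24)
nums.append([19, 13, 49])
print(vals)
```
[[2, 5, 1], [8, 5, 24]]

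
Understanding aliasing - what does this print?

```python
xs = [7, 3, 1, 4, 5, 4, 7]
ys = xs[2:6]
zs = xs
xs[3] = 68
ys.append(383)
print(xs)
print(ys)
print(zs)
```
[7, 3, 1, 68, 5, 4, 7]
[1, 4, 5, 4, 383]
[7, 3, 1, 68, 5, 4, 7]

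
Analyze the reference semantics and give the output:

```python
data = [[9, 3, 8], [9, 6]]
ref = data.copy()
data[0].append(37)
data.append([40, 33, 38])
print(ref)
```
[[9, 3, 8, 37], [9, 6]]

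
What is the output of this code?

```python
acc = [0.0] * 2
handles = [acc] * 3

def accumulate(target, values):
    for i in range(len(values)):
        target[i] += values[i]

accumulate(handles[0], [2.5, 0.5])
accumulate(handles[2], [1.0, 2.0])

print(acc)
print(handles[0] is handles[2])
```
[3.5, 2.5]
True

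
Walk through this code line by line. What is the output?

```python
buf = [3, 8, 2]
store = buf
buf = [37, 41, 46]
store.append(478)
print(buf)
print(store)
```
[37, 41, 46]
[3, 8, 2, 478]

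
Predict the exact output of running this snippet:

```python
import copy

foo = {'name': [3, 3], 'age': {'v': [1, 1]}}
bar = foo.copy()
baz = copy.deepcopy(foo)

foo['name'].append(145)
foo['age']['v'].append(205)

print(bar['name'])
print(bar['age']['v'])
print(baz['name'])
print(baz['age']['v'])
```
[3, 3, 145]
[1, 1, 205]
[3, 3]
[1, 1]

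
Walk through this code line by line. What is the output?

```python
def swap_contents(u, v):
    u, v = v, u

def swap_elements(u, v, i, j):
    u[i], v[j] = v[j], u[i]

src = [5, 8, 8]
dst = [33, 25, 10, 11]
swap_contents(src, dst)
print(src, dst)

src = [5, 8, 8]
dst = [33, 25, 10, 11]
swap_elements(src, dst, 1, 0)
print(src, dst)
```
[5, 8, 8] [33, 25, 10, 11]
[5, 33, 8] [8, 25, 10, 11]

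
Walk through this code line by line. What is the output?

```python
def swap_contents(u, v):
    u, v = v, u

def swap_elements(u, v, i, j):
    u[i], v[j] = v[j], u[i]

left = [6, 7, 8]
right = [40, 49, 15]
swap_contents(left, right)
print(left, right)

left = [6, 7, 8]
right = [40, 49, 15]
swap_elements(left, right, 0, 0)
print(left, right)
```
[6, 7, 8] [40, 49, 15]
[40, 7, 8] [6, 49, 15]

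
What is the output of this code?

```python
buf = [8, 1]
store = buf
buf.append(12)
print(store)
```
[8, 1, 12]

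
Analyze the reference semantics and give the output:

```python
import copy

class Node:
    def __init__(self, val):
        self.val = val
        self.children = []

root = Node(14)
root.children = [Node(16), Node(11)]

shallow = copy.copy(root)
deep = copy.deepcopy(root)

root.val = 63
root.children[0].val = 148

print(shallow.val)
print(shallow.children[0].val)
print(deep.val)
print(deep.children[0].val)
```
14
148
14
16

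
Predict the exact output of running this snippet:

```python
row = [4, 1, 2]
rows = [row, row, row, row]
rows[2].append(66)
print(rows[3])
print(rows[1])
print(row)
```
[4, 1, 2, 66]
[4, 1, 2, 66]
[4, 1, 2, 66]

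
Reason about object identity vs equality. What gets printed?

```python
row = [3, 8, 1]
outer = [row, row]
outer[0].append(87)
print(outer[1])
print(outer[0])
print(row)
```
[3, 8, 1, 87]
[3, 8, 1, 87]
[3, 8, 1, 87]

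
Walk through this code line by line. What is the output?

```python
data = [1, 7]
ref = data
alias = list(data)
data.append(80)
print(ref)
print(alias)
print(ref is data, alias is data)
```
[1, 7, 80]
[1, 7]
True False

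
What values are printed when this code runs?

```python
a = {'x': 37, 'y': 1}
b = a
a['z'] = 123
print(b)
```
{'x': 37, 'y': 1, 'z': 123}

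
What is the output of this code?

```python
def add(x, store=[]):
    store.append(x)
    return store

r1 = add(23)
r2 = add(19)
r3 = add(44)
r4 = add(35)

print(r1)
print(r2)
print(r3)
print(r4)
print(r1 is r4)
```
[23, 19, 44, 35]
[23, 19, 44, 35]
[23, 19, 44, 35]
[23, 19, 44, 35]
True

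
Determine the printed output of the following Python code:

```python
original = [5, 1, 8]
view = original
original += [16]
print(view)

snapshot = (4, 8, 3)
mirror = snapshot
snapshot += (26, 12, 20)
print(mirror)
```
[5, 1, 8, 16]
(4, 8, 3)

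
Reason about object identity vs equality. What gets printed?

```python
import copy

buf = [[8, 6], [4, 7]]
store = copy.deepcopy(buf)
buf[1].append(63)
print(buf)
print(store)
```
[[8, 6], [4, 7, 63]]
[[8, 6], [4, 7]]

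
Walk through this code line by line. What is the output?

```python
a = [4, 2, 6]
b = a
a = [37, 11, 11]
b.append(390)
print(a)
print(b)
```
[37, 11, 11]
[4, 2, 6, 390]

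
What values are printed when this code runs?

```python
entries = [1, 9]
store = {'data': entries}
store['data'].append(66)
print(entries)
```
[1, 9, 66]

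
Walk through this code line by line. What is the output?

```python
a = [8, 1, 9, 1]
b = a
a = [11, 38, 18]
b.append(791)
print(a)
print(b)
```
[11, 38, 18]
[8, 1, 9, 1, 791]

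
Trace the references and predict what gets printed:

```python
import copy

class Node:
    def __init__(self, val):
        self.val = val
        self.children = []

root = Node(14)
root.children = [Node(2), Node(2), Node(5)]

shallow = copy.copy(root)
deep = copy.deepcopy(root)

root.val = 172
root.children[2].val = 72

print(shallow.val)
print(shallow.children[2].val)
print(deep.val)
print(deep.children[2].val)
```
14
72
14
5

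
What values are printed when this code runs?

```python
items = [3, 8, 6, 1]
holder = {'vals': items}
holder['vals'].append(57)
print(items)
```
[3, 8, 6, 1, 57]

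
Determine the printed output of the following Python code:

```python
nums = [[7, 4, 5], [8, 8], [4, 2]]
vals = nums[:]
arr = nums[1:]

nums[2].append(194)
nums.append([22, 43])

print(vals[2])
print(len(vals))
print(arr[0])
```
[4, 2, 194]
3
[8, 8]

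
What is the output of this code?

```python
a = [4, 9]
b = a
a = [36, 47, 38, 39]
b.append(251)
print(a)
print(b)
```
[36, 47, 38, 39]
[4, 9, 251]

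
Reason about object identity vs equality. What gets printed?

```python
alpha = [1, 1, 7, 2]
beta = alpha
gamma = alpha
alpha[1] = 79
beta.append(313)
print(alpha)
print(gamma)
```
[1, 79, 7, 2, 313]
[1, 79, 7, 2, 313]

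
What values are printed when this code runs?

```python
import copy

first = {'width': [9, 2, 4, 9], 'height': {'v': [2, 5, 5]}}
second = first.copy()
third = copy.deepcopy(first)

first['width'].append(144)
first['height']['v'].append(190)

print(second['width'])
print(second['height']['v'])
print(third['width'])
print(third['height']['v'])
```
[9, 2, 4, 9, 144]
[2, 5, 5, 190]
[9, 2, 4, 9]
[2, 5, 5]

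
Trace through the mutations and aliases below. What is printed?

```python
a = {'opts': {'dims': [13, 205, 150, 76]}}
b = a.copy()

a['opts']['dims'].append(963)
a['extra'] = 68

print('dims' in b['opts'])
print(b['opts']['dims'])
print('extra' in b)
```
True
[13, 205, 150, 76, 963]
False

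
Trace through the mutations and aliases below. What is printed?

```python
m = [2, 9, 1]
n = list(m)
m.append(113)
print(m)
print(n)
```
[2, 9, 1, 113]
[2, 9, 1]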